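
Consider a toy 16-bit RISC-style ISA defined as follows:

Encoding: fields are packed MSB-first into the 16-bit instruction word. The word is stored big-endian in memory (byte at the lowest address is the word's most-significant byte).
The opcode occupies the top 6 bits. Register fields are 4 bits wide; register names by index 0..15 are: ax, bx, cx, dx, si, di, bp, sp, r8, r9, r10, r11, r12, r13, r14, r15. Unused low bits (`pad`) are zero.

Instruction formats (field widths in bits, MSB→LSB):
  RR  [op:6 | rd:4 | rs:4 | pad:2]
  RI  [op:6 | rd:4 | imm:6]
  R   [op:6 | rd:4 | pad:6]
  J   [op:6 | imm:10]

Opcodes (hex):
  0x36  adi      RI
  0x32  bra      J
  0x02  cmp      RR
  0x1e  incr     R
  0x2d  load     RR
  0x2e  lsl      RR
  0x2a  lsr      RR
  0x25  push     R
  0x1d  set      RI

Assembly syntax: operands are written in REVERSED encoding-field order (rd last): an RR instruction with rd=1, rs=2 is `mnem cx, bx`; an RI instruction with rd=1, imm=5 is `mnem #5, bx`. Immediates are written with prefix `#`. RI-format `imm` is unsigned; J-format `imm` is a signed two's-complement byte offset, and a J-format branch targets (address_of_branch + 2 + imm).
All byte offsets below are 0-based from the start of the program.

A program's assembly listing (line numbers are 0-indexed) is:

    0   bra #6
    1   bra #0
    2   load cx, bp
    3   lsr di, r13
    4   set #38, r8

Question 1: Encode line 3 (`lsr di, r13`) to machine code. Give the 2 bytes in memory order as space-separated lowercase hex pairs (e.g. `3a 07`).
3. lsr fields op=0x2a:6|rd=13:4|rs=5:4|pad=0:2 → word ab54h → ab 54

ab 54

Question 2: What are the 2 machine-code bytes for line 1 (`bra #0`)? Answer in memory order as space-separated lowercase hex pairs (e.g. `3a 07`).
line 1 (bra): pack op=0x32:6|imm=0:10 = 0xc800; big→ c8 00

c8 00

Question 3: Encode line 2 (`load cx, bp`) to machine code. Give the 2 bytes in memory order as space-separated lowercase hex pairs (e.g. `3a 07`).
b5 88

2. load fields op=0x2d:6|rd=6:4|rs=2:4|pad=0:2 → word b588h → b5 88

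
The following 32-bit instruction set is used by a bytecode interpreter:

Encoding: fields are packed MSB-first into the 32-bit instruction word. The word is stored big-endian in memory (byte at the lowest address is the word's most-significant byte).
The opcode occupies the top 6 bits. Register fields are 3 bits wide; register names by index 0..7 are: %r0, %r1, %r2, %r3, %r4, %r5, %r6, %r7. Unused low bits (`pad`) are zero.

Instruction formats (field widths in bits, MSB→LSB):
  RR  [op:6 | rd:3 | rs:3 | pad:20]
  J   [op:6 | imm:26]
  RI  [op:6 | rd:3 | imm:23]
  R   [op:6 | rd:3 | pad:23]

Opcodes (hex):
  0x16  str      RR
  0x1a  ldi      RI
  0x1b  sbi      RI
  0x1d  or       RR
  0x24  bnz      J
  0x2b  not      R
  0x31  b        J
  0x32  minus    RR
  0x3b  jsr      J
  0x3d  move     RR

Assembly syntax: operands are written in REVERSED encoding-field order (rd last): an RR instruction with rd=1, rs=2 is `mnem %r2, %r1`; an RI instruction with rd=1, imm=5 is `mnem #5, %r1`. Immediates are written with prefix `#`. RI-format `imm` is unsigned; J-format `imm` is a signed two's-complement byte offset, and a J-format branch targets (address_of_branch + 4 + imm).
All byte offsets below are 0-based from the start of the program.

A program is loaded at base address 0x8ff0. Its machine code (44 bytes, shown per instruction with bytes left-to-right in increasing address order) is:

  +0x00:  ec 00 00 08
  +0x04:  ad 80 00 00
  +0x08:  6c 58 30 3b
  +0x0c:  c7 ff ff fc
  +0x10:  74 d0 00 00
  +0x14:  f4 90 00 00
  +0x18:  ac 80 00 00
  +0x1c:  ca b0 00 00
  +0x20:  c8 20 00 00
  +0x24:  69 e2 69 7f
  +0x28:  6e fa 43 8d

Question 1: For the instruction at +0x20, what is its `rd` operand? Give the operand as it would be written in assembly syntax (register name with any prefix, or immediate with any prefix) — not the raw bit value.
%r0

@+20  big-endian(c8 20 00 00) = 0xc8200000
  opcode bits[31:26]=0x32: minus/RR
  rd@[25:23]=0x0 ⇒ %r0
  rs@[22:20]=0x2 ⇒ %r2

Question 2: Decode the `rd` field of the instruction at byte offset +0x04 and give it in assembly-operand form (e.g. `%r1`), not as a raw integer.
%r3

+0x04: ad 80 00 00 ⇒ word 0xad800000 (big)
  op=0xad800000>>26=0x2b ⇒ not (R)
  [25:23] rd=3 = %r3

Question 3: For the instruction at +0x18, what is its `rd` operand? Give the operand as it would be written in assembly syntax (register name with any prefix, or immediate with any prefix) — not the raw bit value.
%r1

+0x18: ac 80 00 00 ⇒ word 0xac800000 (big)
  opcode bits[31:26]=0x2b: not/R
  rd@[25:23]=0x1 ⇒ %r1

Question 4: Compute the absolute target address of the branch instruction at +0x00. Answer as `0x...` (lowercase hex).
[00] ec 00 00 08 → 0xec000008
  op=0xec000008>>26=0x3b ⇒ jsr (J)
  [25:0] imm=8 = #8
  target = base 0x8ff0 + off 0x00 + 4 + imm 8 = 0x8ffc

0x8ffc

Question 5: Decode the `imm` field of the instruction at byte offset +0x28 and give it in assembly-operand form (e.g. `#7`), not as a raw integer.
#8012685

[28] 6e fa 43 8d → 0x6efa438d
  opcode bits[31:26]=0x1b: sbi/RI
  rd@[25:23]=0x5 ⇒ %r5
  imm@[22:0]=0x7a438d ⇒ #8012685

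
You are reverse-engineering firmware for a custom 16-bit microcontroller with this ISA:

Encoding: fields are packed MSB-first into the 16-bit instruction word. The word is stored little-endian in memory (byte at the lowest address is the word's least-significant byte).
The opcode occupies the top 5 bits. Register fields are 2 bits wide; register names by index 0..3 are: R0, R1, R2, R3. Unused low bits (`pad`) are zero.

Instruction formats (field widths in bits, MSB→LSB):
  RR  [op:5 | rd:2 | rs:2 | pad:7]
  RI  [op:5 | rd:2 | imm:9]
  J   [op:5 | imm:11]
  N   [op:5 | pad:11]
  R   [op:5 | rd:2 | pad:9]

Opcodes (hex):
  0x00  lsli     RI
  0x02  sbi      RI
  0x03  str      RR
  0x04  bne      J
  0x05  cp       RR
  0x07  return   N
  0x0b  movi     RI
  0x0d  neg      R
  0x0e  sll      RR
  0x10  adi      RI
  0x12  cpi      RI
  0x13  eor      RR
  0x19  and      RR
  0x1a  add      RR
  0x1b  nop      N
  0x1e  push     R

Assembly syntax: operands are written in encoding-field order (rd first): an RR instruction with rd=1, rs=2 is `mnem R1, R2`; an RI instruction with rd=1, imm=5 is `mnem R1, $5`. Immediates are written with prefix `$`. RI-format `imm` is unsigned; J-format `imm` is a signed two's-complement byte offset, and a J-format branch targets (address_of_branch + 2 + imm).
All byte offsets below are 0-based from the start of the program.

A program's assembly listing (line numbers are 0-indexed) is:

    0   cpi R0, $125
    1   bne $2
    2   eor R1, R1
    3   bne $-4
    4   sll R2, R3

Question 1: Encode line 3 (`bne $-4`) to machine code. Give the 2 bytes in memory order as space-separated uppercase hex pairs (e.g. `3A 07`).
L3: bne op=0x4:5|imm=-4:11 ⇒ 0x27fc ⇒ little fc 27

FC 27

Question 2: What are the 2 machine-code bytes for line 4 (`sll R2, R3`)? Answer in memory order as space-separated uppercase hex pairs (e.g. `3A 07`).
line 4 (sll): pack op=0xe:5|rd=2:2|rs=3:2|pad=0:7 = 0x7580; little→ 80 75

80 75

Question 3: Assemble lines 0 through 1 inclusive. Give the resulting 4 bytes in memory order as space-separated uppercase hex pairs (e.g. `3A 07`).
7D 90 02 20

line 0 (cpi): pack op=0x12:5|rd=0:2|imm=125:9 = 0x907d; little→ 7d 90
line 1 (bne): pack op=0x4:5|imm=2:11 = 0x2002; little→ 02 20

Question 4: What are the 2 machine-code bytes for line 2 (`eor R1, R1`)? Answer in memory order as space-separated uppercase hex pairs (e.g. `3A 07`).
80 9A

2. eor fields op=0x13:5|rd=1:2|rs=1:2|pad=0:7 → word 9a80h → 80 9a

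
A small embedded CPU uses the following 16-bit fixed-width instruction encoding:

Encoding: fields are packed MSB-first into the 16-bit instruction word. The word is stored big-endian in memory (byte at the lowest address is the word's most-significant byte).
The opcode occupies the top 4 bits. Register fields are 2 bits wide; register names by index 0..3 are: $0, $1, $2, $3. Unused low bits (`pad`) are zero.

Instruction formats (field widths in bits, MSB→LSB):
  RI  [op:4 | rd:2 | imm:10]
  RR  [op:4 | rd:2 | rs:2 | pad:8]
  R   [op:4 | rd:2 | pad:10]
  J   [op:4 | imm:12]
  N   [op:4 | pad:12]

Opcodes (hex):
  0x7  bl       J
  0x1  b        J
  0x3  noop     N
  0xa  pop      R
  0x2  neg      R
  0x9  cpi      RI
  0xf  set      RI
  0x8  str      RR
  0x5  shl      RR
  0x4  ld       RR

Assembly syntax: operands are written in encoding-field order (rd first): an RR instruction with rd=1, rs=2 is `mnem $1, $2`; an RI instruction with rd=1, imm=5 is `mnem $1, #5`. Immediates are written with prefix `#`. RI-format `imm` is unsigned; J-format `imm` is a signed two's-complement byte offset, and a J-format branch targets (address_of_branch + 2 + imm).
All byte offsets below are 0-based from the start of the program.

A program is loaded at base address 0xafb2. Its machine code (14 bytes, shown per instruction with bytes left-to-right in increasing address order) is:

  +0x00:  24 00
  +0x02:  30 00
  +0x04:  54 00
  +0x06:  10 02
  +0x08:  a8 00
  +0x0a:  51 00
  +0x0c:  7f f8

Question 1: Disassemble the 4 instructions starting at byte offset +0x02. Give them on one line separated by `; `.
[02] 30 00 → 0x3000
  op=0x3000>>12=0x3 ⇒ noop (N)
[04] 54 00 → 0x5400
  op=0x5400>>12=0x5 ⇒ shl (RR)
  rd@[11:10]=0x1 ⇒ $1
  rs@[9:8]=0x0 ⇒ $0
[06] 10 02 → 0x1002
  op=0x1002>>12=0x1 ⇒ b (J)
  imm@[11:0]=0x2 ⇒ #2
[08] a8 00 → 0xa800
  op=0xa800>>12=0xa ⇒ pop (R)
  rd@[11:10]=0x2 ⇒ $2

noop; shl $1, $0; b #2; pop $2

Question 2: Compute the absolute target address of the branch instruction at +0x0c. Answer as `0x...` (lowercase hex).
0xafb8

@+0c  big-endian(7f f8) = 0x7ff8
  opcode bits[15:12]=0x7: bl/J
  imm@[11:0]=0xff8 (s12→-8) ⇒ #-8
  target = base 0xafb2 + off 0x0c + 2 + imm -8 = 0xafb8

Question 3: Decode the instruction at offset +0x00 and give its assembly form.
neg $1

@+00  big-endian(24 00) = 0x2400
  op=0x2400>>12=0x2 ⇒ neg (R)
  rd: (w>>10)&0x3=0x1 → $1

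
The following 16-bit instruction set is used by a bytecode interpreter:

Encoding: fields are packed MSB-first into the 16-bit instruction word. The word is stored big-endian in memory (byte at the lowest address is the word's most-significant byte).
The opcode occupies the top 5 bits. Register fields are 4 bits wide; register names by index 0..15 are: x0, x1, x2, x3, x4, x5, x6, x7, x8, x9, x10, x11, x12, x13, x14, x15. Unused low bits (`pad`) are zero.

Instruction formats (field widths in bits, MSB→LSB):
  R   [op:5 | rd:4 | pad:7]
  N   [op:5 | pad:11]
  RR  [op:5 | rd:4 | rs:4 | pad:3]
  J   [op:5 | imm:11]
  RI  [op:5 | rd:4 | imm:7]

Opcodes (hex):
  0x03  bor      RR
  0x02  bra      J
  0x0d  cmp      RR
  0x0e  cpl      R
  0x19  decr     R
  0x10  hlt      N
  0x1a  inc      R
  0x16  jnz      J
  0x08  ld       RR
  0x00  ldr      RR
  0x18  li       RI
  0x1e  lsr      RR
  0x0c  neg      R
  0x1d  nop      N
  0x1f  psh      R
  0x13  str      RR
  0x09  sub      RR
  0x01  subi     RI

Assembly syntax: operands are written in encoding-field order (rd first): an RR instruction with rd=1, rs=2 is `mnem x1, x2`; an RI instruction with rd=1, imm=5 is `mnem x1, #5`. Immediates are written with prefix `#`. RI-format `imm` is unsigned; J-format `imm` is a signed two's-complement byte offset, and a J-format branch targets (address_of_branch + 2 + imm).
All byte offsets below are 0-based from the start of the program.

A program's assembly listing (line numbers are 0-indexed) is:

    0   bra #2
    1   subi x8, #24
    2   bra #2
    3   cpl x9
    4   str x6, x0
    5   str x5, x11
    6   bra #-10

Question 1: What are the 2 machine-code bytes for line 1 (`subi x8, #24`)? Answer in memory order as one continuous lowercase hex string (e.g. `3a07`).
0c18

L1: subi op=0x1:5|rd=8:4|imm=24:7 ⇒ 0x0c18 ⇒ big 0c 18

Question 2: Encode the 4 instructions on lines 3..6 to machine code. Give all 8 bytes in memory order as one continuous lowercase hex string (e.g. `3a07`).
74809b009ad817f6

3. cpl fields op=0xe:5|rd=9:4|pad=0:7 → word 7480h → 74 80
4. str fields op=0x13:5|rd=6:4|rs=0:4|pad=0:3 → word 9b00h → 9b 00
5. str fields op=0x13:5|rd=5:4|rs=11:4|pad=0:3 → word 9ad8h → 9a d8
6. bra fields op=0x2:5|imm=-10:11 → word 17f6h → 17 f6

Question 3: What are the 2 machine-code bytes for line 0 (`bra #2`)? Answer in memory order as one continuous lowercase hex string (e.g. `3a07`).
0. bra fields op=0x2:5|imm=2:11 → word 1002h → 10 02

1002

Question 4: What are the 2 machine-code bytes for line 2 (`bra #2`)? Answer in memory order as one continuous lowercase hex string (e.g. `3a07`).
line 2 (bra): pack op=0x2:5|imm=2:11 = 0x1002; big→ 10 02

1002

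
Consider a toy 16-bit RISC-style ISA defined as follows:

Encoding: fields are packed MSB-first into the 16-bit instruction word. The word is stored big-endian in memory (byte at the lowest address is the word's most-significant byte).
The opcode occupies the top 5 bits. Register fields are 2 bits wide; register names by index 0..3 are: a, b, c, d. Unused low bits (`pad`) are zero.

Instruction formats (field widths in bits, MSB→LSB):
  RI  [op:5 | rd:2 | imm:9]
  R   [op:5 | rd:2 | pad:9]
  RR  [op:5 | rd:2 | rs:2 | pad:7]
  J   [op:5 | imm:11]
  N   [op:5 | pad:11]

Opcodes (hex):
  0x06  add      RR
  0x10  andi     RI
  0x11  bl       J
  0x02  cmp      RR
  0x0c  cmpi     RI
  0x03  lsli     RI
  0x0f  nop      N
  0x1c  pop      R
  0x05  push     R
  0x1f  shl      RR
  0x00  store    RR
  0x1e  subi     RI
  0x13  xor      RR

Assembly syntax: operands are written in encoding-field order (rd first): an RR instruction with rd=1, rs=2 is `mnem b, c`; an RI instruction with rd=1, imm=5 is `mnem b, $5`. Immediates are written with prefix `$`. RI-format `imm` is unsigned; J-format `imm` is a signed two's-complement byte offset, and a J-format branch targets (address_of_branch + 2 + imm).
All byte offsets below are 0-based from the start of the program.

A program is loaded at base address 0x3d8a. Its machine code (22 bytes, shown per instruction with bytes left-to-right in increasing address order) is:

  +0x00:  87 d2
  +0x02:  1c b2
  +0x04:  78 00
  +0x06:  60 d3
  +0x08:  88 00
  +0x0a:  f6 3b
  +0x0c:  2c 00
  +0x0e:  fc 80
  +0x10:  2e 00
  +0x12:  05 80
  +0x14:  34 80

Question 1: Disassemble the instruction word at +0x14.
add c, b

@+14  big-endian(34 80) = 0x3480
  top 5b → 0x6 → add [RR]
  rd: (w>>9)&0x3=0x2 → c
  rs: (w>>7)&0x3=0x1 → b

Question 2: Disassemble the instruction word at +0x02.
lsli c, $178

+0x02: 1c b2 ⇒ word 0x1cb2 (big)
  opcode bits[15:11]=0x3: lsli/RI
  rd@[10:9]=0x2 ⇒ c
  imm@[8:0]=0xb2 ⇒ $178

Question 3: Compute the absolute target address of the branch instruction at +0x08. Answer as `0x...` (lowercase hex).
0x3d94

[08] 88 00 → 0x8800
  top 5b → 0x11 → bl [J]
  imm@[10:0]=0x0 ⇒ $0
  target = base 0x3d8a + off 0x08 + 2 + imm 0 = 0x3d94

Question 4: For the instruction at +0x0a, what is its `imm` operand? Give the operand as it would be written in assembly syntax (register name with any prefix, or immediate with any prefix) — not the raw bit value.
off 0x0a: read f6 3b as big → 0xf63b
  opcode bits[15:11]=0x1e: subi/RI
  [10:9] rd=3 = d
  [8:0] imm=59 = $59

$59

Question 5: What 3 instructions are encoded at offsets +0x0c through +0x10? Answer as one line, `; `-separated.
off 0x0c: read 2c 00 as big → 0x2c00
  opcode bits[15:11]=0x5: push/R
  rd@[10:9]=0x2 ⇒ c
off 0x0e: read fc 80 as big → 0xfc80
  opcode bits[15:11]=0x1f: shl/RR
  rd@[10:9]=0x2 ⇒ c
  rs@[8:7]=0x1 ⇒ b
off 0x10: read 2e 00 as big → 0x2e00
  opcode bits[15:11]=0x5: push/R
  rd@[10:9]=0x3 ⇒ d

push c; shl c, b; push d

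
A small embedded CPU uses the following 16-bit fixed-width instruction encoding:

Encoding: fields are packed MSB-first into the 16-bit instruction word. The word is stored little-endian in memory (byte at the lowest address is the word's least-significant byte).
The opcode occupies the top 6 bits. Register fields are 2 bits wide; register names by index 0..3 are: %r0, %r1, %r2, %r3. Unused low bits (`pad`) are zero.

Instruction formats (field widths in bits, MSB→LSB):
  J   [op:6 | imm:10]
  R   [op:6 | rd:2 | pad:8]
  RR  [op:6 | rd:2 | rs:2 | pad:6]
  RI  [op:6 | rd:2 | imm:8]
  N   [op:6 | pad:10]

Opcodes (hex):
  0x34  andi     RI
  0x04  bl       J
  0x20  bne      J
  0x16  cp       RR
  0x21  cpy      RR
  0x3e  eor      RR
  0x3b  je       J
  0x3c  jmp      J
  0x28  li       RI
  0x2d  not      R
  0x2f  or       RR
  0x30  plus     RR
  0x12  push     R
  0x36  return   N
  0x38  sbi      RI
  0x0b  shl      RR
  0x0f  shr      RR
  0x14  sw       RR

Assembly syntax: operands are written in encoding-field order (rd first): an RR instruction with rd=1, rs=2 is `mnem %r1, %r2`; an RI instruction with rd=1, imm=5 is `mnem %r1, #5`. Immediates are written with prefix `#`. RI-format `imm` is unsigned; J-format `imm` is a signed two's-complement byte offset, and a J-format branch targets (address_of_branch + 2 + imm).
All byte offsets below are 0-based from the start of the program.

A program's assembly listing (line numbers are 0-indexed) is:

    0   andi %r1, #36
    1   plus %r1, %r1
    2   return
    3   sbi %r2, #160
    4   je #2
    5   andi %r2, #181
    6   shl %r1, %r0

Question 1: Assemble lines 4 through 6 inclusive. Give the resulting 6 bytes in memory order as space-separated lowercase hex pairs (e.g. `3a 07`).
02 ec b5 d2 00 2d

4. je fields op=0x3b:6|imm=2:10 → word ec02h → 02 ec
5. andi fields op=0x34:6|rd=2:2|imm=181:8 → word d2b5h → b5 d2
6. shl fields op=0xb:6|rd=1:2|rs=0:2|pad=0:6 → word 2d00h → 00 2d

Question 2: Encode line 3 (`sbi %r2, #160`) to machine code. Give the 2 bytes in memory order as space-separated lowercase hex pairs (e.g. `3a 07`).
line 3 (sbi): pack op=0x38:6|rd=2:2|imm=160:8 = 0xe2a0; little→ a0 e2

a0 e2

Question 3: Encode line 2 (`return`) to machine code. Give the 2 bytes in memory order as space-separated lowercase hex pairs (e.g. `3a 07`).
00 d8

L2: return op=0x36:6|pad=0:10 ⇒ 0xd800 ⇒ little 00 d8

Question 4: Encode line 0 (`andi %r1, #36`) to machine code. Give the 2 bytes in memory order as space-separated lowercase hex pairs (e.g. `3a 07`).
24 d1

0. andi fields op=0x34:6|rd=1:2|imm=36:8 → word d124h → 24 d1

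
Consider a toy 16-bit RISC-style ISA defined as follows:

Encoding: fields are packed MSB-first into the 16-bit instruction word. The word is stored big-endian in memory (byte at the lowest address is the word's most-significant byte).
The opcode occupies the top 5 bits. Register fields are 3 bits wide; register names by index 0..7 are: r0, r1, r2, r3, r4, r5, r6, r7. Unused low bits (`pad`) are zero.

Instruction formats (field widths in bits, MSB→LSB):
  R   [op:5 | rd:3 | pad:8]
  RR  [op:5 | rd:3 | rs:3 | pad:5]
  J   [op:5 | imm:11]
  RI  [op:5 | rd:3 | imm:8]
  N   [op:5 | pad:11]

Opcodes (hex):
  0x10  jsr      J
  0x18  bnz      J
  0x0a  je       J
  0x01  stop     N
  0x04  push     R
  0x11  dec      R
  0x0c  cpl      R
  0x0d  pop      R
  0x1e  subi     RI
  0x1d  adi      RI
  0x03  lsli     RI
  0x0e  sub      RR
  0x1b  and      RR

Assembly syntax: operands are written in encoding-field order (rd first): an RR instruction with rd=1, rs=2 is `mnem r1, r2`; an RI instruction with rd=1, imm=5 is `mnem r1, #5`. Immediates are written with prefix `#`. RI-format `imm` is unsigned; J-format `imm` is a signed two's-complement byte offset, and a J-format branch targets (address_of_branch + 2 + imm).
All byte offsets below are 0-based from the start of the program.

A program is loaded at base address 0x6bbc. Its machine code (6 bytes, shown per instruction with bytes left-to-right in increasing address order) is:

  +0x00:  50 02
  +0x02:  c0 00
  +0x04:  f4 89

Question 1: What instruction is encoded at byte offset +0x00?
[00] 50 02 → 0x5002
  op=0x5002>>11=0xa ⇒ je (J)
  [10:0] imm=2 = #2

je #2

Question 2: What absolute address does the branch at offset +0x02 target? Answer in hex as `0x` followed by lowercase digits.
[02] c0 00 → 0xc000
  top 5b → 0x18 → bnz [J]
  imm: (w>>0)&0x7ff=0x0 → #0
  target = base 0x6bbc + off 0x02 + 2 + imm 0 = 0x6bc0

0x6bc0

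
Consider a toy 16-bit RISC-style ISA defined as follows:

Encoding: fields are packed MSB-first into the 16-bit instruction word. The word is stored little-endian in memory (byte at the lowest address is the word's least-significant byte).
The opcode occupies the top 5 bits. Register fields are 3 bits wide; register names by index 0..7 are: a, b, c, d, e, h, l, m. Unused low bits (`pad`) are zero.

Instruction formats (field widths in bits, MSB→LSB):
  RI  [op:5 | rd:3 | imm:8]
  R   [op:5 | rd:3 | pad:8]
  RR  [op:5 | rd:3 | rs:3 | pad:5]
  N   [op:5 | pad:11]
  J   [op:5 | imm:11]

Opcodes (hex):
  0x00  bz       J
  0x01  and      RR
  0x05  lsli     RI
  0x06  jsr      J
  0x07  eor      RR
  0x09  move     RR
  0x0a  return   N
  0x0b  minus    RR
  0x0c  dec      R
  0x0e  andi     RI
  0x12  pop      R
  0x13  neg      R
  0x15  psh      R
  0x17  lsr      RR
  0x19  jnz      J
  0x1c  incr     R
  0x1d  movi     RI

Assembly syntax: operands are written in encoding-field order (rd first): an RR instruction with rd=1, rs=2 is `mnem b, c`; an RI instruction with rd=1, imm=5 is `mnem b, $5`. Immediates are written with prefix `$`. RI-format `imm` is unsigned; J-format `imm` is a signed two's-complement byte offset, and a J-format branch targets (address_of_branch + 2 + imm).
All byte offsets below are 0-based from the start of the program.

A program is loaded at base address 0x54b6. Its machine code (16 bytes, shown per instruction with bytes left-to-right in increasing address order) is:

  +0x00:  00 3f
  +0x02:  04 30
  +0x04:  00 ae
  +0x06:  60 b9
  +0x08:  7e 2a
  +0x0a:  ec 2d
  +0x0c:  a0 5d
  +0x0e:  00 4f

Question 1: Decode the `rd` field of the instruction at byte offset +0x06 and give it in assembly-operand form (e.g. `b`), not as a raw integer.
b

+0x06: 60 b9 ⇒ word 0xb960 (little)
  op=0xb960>>11=0x17 ⇒ lsr (RR)
  rd: (w>>8)&0x7=0x1 → b
  rs: (w>>5)&0x7=0x3 → d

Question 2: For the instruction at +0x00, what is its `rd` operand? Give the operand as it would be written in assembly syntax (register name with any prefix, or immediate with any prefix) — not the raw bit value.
m

[00] 00 3f → 0x3f00
  opcode bits[15:11]=0x7: eor/RR
  [10:8] rd=7 = m
  [7:5] rs=0 = a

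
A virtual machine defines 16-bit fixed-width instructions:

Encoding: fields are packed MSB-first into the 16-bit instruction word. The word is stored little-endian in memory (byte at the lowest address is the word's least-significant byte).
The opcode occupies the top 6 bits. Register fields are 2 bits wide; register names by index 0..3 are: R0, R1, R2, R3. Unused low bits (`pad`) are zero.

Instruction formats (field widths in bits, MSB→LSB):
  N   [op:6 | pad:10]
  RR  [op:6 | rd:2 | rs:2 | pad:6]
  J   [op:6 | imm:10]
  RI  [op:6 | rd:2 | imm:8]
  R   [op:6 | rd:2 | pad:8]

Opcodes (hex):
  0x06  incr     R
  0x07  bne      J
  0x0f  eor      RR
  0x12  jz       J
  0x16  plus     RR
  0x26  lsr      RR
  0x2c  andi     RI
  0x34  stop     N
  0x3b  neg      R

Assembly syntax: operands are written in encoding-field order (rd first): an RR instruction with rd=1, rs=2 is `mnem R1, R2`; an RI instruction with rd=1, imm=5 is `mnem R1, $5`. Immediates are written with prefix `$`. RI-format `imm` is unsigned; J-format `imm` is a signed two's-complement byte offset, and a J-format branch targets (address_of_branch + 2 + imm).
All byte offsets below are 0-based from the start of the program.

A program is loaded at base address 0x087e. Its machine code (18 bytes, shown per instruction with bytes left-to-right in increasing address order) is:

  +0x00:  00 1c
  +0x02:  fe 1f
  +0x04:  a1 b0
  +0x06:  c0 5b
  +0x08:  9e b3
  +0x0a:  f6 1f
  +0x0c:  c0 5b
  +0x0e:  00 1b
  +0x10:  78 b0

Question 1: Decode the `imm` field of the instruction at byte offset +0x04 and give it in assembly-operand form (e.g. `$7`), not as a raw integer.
$161

+0x04: a1 b0 ⇒ word 0xb0a1 (little)
  top 6b → 0x2c → andi [RI]
  rd@[9:8]=0x0 ⇒ R0
  imm@[7:0]=0xa1 ⇒ $161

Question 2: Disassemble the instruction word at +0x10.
off 0x10: read 78 b0 as little → 0xb078
  op=0xb078>>10=0x2c ⇒ andi (RI)
  rd: (w>>8)&0x3=0x0 → R0
  imm: (w>>0)&0xff=0x78 → $120

andi R0, $120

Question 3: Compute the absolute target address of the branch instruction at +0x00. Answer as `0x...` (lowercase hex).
0x0880

off 0x00: read 00 1c as little → 0x1c00
  op=0x1c00>>10=0x7 ⇒ bne (J)
  [9:0] imm=0 = $0
  target = base 0x087e + off 0x00 + 2 + imm 0 = 0x0880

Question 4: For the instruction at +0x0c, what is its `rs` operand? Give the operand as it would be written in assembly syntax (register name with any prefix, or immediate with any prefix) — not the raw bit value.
+0x0c: c0 5b ⇒ word 0x5bc0 (little)
  opcode bits[15:10]=0x16: plus/RR
  [9:8] rd=3 = R3
  [7:6] rs=3 = R3

R3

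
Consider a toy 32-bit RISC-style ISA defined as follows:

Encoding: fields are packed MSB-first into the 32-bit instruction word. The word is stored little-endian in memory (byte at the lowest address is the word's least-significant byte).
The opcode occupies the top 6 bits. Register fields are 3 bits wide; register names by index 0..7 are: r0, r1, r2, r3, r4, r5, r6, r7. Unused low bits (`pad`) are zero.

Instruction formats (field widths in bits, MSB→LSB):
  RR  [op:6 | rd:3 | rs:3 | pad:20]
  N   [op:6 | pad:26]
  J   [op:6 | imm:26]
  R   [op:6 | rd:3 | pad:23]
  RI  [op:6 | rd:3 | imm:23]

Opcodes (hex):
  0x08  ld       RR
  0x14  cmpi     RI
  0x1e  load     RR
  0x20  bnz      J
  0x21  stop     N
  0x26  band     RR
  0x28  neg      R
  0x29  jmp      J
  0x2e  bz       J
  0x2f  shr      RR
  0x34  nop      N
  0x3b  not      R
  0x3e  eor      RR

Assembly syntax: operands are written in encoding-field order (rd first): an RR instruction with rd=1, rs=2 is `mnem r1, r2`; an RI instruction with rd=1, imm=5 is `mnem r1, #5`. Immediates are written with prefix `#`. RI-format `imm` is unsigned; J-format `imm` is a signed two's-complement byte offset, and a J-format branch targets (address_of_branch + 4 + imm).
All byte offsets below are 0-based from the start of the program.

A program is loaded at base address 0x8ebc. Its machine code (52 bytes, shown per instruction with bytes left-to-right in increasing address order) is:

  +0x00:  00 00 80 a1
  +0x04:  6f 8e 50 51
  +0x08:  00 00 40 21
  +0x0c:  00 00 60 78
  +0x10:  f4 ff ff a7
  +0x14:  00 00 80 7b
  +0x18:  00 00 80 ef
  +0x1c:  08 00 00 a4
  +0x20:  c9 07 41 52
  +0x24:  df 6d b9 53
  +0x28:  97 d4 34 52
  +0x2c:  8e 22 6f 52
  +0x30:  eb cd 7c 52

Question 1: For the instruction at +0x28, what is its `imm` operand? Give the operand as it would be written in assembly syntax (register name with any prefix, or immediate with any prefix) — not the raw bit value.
+0x28: 97 d4 34 52 ⇒ word 0x5234d497 (little)
  opcode bits[31:26]=0x14: cmpi/RI
  rd: (w>>23)&0x7=0x4 → r4
  imm: (w>>0)&0x7fffff=0x34d497 → #3462295

#3462295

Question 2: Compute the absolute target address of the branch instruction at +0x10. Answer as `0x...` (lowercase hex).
0x8ec4

[10] f4 ff ff a7 → 0xa7fffff4
  top 6b → 0x29 → jmp [J]
  imm@[25:0]=0x3fffff4 (s26→-12) ⇒ #-12
  target = base 0x8ebc + off 0x10 + 4 + imm -12 = 0x8ec4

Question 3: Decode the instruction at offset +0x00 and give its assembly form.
neg r3

off 0x00: read 00 00 80 a1 as little → 0xa1800000
  top 6b → 0x28 → neg [R]
  rd@[25:23]=0x3 ⇒ r3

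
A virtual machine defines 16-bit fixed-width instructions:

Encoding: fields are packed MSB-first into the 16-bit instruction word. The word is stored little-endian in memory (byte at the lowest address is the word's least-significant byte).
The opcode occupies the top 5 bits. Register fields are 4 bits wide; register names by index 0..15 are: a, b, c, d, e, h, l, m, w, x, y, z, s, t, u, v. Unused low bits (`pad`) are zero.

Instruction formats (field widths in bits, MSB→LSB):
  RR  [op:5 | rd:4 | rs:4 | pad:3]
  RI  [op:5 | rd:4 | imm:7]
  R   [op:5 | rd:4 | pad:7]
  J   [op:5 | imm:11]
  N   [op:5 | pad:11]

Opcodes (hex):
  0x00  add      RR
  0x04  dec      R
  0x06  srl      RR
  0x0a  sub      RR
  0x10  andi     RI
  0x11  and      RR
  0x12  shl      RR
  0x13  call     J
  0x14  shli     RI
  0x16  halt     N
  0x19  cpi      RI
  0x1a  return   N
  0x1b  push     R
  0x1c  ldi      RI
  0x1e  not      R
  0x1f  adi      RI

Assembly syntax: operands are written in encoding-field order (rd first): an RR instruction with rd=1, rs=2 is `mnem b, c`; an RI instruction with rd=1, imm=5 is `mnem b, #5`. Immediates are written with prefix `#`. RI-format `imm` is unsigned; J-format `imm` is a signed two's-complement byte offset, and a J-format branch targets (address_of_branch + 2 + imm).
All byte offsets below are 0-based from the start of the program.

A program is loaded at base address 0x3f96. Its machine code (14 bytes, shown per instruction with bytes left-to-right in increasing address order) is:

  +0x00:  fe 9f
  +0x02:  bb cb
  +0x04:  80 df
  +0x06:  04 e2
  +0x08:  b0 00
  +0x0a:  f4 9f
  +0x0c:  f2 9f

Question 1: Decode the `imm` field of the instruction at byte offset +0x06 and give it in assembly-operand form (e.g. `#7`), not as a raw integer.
+0x06: 04 e2 ⇒ word 0xe204 (little)
  opcode bits[15:11]=0x1c: ldi/RI
  rd: (w>>7)&0xf=0x4 → e
  imm: (w>>0)&0x7f=0x4 → #4

#4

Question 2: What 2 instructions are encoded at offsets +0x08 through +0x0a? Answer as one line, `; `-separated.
+0x08: b0 00 ⇒ word 0x00b0 (little)
  opcode bits[15:11]=0x0: add/RR
  rd@[10:7]=0x1 ⇒ b
  rs@[6:3]=0x6 ⇒ l
+0x0a: f4 9f ⇒ word 0x9ff4 (little)
  opcode bits[15:11]=0x13: call/J
  imm@[10:0]=0x7f4 (s11→-12) ⇒ #-12

add b, l; call #-12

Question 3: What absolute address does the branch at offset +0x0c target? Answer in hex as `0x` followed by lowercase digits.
0x3f96

@+0c  little-endian(f2 9f) = 0x9ff2
  op=0x9ff2>>11=0x13 ⇒ call (J)
  [10:0] imm=2034 (s11→-14) = #-14
  target = base 0x3f96 + off 0x0c + 2 + imm -14 = 0x3f96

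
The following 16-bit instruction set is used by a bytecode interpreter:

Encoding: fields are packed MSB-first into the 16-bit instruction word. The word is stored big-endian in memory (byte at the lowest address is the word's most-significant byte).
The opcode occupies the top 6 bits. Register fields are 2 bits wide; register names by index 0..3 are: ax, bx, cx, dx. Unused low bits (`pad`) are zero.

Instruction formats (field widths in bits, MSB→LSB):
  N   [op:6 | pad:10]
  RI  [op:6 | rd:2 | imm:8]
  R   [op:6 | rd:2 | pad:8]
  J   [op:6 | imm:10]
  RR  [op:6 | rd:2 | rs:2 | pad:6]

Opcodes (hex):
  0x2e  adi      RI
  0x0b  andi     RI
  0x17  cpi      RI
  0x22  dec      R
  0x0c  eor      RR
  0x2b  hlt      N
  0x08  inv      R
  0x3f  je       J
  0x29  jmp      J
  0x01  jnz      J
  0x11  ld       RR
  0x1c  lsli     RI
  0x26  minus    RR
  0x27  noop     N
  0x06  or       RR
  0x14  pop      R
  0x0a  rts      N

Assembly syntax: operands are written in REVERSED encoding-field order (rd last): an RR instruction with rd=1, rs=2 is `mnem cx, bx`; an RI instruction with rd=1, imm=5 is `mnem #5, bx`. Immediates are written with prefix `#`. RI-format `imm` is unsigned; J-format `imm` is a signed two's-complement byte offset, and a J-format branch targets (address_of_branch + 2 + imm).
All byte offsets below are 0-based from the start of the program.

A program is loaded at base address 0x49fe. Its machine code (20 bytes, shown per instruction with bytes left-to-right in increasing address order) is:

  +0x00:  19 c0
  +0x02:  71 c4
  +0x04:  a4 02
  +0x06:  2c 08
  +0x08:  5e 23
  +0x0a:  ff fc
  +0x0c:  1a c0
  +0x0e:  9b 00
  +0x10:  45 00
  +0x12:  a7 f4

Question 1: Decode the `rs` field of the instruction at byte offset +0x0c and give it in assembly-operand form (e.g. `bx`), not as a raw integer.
dx

@+0c  big-endian(1a c0) = 0x1ac0
  top 6b → 0x6 → or [RR]
  rd: (w>>8)&0x3=0x2 → cx
  rs: (w>>6)&0x3=0x3 → dx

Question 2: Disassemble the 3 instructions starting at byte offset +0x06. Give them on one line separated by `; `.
[06] 2c 08 → 0x2c08
  op=0x2c08>>10=0xb ⇒ andi (RI)
  [9:8] rd=0 = ax
  [7:0] imm=8 = #8
[08] 5e 23 → 0x5e23
  op=0x5e23>>10=0x17 ⇒ cpi (RI)
  [9:8] rd=2 = cx
  [7:0] imm=35 = #35
[0a] ff fc → 0xfffc
  op=0xfffc>>10=0x3f ⇒ je (J)
  [9:0] imm=1020 (s10→-4) = #-4

andi #8, ax; cpi #35, cx; je #-4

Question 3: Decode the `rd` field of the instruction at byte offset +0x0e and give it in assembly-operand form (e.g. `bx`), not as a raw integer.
dx

[0e] 9b 00 → 0x9b00
  top 6b → 0x26 → minus [RR]
  [9:8] rd=3 = dx
  [7:6] rs=0 = ax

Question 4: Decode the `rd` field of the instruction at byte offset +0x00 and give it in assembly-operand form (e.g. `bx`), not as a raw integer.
bx

off 0x00: read 19 c0 as big → 0x19c0
  op=0x19c0>>10=0x6 ⇒ or (RR)
  [9:8] rd=1 = bx
  [7:6] rs=3 = dx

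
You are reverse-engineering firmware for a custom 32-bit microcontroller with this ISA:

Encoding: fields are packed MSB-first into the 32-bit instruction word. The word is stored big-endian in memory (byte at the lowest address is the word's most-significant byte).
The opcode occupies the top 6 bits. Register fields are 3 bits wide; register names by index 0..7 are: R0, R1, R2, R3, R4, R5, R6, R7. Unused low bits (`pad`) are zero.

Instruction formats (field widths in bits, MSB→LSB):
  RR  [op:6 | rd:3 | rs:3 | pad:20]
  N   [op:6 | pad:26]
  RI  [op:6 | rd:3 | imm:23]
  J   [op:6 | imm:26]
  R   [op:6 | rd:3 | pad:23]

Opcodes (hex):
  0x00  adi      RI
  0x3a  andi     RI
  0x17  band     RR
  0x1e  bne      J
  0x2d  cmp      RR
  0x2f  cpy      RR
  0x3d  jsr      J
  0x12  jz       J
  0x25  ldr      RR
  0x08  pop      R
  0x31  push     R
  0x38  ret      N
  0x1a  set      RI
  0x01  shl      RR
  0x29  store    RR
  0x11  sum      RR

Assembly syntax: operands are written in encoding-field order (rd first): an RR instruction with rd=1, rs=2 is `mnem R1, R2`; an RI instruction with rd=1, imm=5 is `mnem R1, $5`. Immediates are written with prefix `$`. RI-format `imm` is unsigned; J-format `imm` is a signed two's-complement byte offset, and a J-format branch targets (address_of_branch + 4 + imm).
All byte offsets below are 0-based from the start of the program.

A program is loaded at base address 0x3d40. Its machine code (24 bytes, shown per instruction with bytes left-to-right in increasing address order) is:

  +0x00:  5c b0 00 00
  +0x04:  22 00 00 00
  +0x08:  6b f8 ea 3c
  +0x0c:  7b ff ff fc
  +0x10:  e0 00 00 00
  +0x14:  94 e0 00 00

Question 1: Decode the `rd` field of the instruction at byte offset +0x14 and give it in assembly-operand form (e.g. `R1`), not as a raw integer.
off 0x14: read 94 e0 00 00 as big → 0x94e00000
  opcode bits[31:26]=0x25: ldr/RR
  rd: (w>>23)&0x7=0x1 → R1
  rs: (w>>20)&0x7=0x6 → R6

R1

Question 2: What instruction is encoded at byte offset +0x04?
off 0x04: read 22 00 00 00 as big → 0x22000000
  top 6b → 0x8 → pop [R]
  rd@[25:23]=0x4 ⇒ R4

pop R4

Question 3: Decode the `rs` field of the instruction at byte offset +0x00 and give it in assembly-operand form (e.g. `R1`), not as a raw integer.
R3

+0x00: 5c b0 00 00 ⇒ word 0x5cb00000 (big)
  top 6b → 0x17 → band [RR]
  rd@[25:23]=0x1 ⇒ R1
  rs@[22:20]=0x3 ⇒ R3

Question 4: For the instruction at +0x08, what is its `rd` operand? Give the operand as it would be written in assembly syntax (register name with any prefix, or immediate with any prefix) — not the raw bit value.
R7

[08] 6b f8 ea 3c → 0x6bf8ea3c
  top 6b → 0x1a → set [RI]
  [25:23] rd=7 = R7
  [22:0] imm=7924284 = $7924284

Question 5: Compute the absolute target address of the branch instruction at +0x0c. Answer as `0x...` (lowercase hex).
+0x0c: 7b ff ff fc ⇒ word 0x7bfffffc (big)
  op=0x7bfffffc>>26=0x1e ⇒ bne (J)
  [25:0] imm=67108860 (s26→-4) = $-4
  target = base 0x3d40 + off 0x0c + 4 + imm -4 = 0x3d4c

0x3d4c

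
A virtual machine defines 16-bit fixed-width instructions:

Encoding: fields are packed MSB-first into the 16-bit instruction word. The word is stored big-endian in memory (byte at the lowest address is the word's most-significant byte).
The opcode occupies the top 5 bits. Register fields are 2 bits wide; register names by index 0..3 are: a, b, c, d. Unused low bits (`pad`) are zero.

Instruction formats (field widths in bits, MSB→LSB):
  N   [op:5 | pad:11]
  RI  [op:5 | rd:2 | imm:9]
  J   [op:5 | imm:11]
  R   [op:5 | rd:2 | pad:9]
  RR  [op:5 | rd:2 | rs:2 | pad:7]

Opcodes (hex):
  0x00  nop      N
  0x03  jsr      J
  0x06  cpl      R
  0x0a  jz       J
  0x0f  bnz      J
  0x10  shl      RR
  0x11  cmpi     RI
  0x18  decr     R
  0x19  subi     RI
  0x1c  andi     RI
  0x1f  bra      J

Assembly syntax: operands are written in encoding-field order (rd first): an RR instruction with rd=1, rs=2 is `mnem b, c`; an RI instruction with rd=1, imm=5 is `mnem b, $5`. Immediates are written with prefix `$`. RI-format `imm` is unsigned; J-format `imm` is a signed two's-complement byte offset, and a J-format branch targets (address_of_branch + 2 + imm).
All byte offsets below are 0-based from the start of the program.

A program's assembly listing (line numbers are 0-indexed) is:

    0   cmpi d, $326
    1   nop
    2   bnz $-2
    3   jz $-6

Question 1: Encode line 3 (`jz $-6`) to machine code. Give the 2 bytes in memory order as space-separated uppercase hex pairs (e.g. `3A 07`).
57 FA

L3: jz op=0xa:5|imm=-6:11 ⇒ 0x57fa ⇒ big 57 fa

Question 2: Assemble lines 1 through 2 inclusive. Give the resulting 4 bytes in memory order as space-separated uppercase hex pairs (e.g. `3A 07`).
L1: nop op=0x0:5|pad=0:11 ⇒ 0x0000 ⇒ big 00 00
L2: bnz op=0xf:5|imm=-2:11 ⇒ 0x7ffe ⇒ big 7f fe

00 00 7F FE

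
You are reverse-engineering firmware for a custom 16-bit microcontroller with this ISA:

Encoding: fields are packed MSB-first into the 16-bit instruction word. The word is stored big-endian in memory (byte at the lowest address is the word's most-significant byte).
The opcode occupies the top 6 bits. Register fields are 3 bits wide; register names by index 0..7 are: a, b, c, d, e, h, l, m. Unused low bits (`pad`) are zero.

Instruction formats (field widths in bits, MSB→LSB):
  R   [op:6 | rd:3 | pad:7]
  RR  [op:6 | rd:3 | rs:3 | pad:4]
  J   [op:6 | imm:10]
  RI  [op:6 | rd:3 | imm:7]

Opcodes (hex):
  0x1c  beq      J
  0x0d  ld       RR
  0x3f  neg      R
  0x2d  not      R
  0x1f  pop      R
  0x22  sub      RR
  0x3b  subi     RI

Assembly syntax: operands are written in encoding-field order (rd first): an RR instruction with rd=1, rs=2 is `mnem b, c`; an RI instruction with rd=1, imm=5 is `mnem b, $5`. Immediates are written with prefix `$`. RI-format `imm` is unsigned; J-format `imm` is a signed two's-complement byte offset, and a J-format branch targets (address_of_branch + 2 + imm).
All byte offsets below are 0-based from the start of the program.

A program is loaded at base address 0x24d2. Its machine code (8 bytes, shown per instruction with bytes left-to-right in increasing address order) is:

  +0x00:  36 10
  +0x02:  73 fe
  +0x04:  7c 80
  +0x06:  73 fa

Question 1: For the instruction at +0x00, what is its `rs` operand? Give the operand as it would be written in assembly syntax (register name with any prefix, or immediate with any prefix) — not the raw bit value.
b

off 0x00: read 36 10 as big → 0x3610
  top 6b → 0xd → ld [RR]
  rd: (w>>7)&0x7=0x4 → e
  rs: (w>>4)&0x7=0x1 → b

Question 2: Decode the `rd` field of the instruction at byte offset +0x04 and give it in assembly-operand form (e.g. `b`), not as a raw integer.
off 0x04: read 7c 80 as big → 0x7c80
  top 6b → 0x1f → pop [R]
  rd@[9:7]=0x1 ⇒ b

b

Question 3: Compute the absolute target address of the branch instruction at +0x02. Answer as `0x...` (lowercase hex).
0x24d4

@+02  big-endian(73 fe) = 0x73fe
  opcode bits[15:10]=0x1c: beq/J
  imm@[9:0]=0x3fe (s10→-2) ⇒ $-2
  target = base 0x24d2 + off 0x02 + 2 + imm -2 = 0x24d4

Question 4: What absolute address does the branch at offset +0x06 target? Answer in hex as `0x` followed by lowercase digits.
[06] 73 fa → 0x73fa
  top 6b → 0x1c → beq [J]
  [9:0] imm=1018 (s10→-6) = $-6
  target = base 0x24d2 + off 0x06 + 2 + imm -6 = 0x24d4

0x24d4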